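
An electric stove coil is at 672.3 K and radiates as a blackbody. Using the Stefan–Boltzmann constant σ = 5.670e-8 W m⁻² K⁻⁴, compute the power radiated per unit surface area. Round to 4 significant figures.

I ≈ 1.158×10⁴ W/m²

Stefan–Boltzmann: I = σT⁴ = 5.670×10⁻⁸ × (672.3)⁴ = 1.158×10⁴ W/m².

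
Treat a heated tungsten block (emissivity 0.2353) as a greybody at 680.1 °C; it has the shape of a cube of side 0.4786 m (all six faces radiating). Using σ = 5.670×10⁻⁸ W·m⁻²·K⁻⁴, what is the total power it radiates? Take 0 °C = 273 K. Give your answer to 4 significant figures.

T = 680.1 °C + 273 = 953.1 K.
Area A = 6s² = 6×(0.4786 m)² = 1.37435 m².
P = εσAT⁴ = 0.2353 × 5.670×10⁻⁸ × 1.37435 × (953.1)⁴ = 1.513×10⁴ W.

P ≈ 1.513×10⁴ W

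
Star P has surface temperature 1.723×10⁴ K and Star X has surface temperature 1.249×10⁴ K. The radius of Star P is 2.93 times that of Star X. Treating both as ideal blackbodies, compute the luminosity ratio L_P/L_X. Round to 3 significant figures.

L ∝ R²T⁴, so L_P/L_X = (R_P/R_X)²(T_P/T_X)⁴ = (2.93)² × (1.723×10⁴/1.249×10⁴)⁴ = 8.5849 × 3.62152 = 31.1.

L_P/L_X ≈ 31.1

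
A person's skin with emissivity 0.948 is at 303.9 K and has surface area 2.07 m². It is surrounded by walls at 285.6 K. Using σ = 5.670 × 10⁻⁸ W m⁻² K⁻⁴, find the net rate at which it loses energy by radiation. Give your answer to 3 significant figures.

Net loss ≈ 209 W

Area A = 2.07 m².
Net radiated power P_net = εσA(T⁴ − T₀⁴) = 0.948×5.670×10⁻⁸×2.07×(303.9⁴ − 285.6⁴).
T⁴ − T₀⁴ = 8.52948×10⁹ − 6.65323×10⁹ = 1.87625×10⁹ K⁴, so P_net = 209 W.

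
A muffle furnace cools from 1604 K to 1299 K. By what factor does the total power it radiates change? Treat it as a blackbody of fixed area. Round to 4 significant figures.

P₂/P₁ ≈ 0.4301

P ∝ T⁴, so P₂/P₁ = (T₂/T₁)⁴ = (1299/1604)⁴ = (0.809850)⁴ = 0.4301.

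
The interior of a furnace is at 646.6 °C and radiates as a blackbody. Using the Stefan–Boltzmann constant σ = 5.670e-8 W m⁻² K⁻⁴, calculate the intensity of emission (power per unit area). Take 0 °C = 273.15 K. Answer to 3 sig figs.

T = 646.6 °C + 273.15 = 919.75 K.
Stefan–Boltzmann: I = σT⁴ = 5.670×10⁻⁸ × (919.75)⁴ = 4.06×10⁴ W/m².

I ≈ 4.06×10⁴ W/m²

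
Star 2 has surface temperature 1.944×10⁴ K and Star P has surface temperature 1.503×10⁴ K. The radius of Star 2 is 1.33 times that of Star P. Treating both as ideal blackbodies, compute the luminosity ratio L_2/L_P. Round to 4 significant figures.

L_2/L_P ≈ 4.951

L ∝ R²T⁴, so L_2/L_P = (R_2/R_P)²(T_2/T_P)⁴ = (1.33)² × (1.944×10⁴/1.503×10⁴)⁴ = 1.7689 × 2.79865 = 4.951.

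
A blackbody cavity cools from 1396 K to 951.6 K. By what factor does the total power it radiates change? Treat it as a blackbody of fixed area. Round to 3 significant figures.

P₂/P₁ ≈ 0.216

P ∝ T⁴, so P₂/P₁ = (T₂/T₁)⁴ = (951.6/1396)⁴ = (0.681662)⁴ = 0.216.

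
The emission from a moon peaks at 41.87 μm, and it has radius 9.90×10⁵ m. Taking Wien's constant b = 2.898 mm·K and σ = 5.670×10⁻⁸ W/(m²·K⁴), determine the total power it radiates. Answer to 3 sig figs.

Wien's law: T = b/λ_max = 2.898×10⁻³/4.187×10⁻⁵ = 69.2142 K.
Surface area A = 4πR² = 4π(9.90×10⁵ m)² = 1.23163×10¹³ m².
Then P = σAT⁴ = 5.670×10⁻⁸×1.23163×10¹³×(69.2142)⁴ = 1.60×10¹³ W.

P ≈ 1.60×10¹³ W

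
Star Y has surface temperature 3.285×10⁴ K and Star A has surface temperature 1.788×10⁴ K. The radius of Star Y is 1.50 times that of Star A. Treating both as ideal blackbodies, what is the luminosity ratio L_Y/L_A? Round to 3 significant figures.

L_Y/L_A ≈ 25.6

L ∝ R²T⁴, so L_Y/L_A = (R_Y/R_A)²(T_Y/T_A)⁴ = (1.50)² × (3.285×10⁴/1.788×10⁴)⁴ = 2.25 × 11.3939 = 25.6.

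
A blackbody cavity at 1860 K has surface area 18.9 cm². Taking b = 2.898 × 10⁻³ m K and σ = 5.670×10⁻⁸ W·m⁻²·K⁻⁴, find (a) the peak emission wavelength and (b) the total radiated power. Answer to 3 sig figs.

(a) λ_max = b/T = 2.898×10⁻³/1860 = 1.558×10⁻⁶ m = 1.56×10³ nm.
Area A = 18.9 cm² = 1.89×10⁻³ m².
(b) P = σAT⁴ = 5.670×10⁻⁸×1.89×10⁻³×(1860)⁴ = 1.28×10³ W.

λ_max ≈ 1.56×10³ nm; P ≈ 1.28×10³ W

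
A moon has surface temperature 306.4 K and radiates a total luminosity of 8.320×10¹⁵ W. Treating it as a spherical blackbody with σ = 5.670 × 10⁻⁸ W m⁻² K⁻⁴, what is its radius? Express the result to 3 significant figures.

L = 4πR²σT⁴ ⇒ R = √(L/(4πσT⁴)).
σT⁴ = 499.733 W/m², so R = √(8.320×10¹⁵/(4π×499.733)) = 1.15×10⁶ m.

R ≈ 1.15×10⁶ m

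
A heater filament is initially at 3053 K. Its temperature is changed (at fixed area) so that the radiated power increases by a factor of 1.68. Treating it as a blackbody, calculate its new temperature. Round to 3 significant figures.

P ∝ T⁴, so T₂/T₁ = (P₂/P₁)^(1/4) = (1.68)^(1/4) = 1.13849.
T₂ = 3053 × 1.13849 = 3.48×10³ K.

T₂ ≈ 3.48×10³ K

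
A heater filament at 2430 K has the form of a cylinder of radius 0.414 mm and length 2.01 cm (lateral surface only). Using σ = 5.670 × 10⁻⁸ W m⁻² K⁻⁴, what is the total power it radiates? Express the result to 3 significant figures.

Lateral area A = 2πrL = 2π×4.14×10⁻⁴×0.0201 = 5.22849×10⁻⁵ m².
P = σAT⁴ = 5.670×10⁻⁸ × 5.22849×10⁻⁵ × (2430)⁴ = 103 W.

P ≈ 103 W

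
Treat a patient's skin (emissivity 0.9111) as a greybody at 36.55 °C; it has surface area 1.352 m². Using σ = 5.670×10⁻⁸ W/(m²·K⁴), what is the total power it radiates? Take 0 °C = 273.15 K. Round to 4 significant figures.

T = 36.55 °C + 273.15 = 309.70 K.
Area A = 1.352 m².
P = εσAT⁴ = 0.9111 × 5.670×10⁻⁸ × 1.352 × (309.70)⁴ = 642.5 W.

P ≈ 642.5 W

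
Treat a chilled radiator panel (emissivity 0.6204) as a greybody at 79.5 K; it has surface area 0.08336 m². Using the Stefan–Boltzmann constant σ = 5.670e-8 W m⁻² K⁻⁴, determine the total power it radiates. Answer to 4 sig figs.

P ≈ 0.1171 W

Area A = 0.08336 m².
P = εσAT⁴ = 0.6204 × 5.670×10⁻⁸ × 0.08336 × (79.5)⁴ = 0.1171 W.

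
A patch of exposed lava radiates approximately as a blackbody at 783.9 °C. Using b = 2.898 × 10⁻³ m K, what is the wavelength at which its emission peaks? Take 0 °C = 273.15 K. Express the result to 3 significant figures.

λ_max ≈ 2.74 μm

T = 783.9 °C + 273.15 = 1057.05 K.
Wien's displacement law: λ_max = b/T = (2.898×10⁻³ m·K)/(1057.05 K) = 2.742×10⁻⁶ m.
That is 2.74 μm, in the infrared range.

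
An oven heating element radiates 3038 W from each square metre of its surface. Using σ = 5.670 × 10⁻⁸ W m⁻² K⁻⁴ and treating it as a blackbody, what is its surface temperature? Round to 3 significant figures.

T ≈ 481 K

I = σT⁴, so T = (I/σ)^(1/4) = (3038/(5.670×10⁻⁸))^(1/4) = 481 K.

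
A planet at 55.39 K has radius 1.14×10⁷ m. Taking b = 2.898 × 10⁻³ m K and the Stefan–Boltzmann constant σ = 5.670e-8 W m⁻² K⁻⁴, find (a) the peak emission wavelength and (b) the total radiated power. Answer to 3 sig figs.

(a) λ_max = b/T = 2.898×10⁻³/55.39 = 5.232×10⁻⁵ m = 52.3 μm.
Surface area A = 4πR² = 4π(1.14×10⁷ m)² = 1.63313×10¹⁵ m².
(b) P = σAT⁴ = 5.670×10⁻⁸×1.63313×10¹⁵×(55.39)⁴ = 8.72×10¹⁴ W.

λ_max ≈ 52.3 μm; P ≈ 8.72×10¹⁴ W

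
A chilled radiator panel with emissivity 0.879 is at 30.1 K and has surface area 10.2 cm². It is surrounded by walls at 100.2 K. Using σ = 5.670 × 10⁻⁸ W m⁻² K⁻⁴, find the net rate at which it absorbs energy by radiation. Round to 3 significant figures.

Area A = 10.2 cm² = 1.02×10⁻³ m².
Net radiated power P_net = εσA(T⁴ − T₀⁴) = 0.879×5.670×10⁻⁸×1.02×10⁻³×(30.1⁴ − 100.2⁴).
T⁴ − T₀⁴ = 8.20854×10⁵ − 1.00802×10⁸ = -9.99811×10⁷ K⁴, so P_net = -5.08×10⁻³ W — negative, meaning a net gain of 5.08×10⁻³ W.

Net gain ≈ 5.08×10⁻³ W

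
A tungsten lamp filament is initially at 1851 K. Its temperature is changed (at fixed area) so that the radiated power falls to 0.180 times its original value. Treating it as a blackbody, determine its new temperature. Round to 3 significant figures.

P ∝ T⁴, so T₂/T₁ = (P₂/P₁)^(1/4) = (0.180)^(1/4) = 0.651356.
T₂ = 1851 × 0.651356 = 1.21×10³ K.

T₂ ≈ 1.21×10³ K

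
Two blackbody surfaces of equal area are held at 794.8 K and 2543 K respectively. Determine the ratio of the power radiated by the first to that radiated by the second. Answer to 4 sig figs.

P₁/P₂ ≈ 9.542×10⁻³

With equal areas, P₁/P₂ = (T₁/T₂)⁴ = (794.8/2543)⁴ = 9.542×10⁻³.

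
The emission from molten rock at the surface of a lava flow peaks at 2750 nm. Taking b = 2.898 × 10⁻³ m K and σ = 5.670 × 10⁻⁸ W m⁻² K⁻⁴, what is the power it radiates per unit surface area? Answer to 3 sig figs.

Wien's law: T = b/λ_max = 2.898×10⁻³/2.750×10⁻⁶ = 1053.82 K.
Then I = σT⁴ = 5.670×10⁻⁸×(1053.82)⁴ = 6.99×10⁴ W/m².

I ≈ 6.99×10⁴ W/m²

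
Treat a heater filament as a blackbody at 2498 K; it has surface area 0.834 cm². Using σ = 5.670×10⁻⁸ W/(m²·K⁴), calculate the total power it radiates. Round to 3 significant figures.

P ≈ 184 W

Area A = 0.834 cm² = 8.34×10⁻⁵ m².
P = σAT⁴ = 5.670×10⁻⁸ × 8.34×10⁻⁵ × (2498)⁴ = 184 W.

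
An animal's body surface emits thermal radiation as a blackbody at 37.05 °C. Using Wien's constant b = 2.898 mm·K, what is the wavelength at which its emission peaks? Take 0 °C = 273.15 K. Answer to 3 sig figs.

T = 37.05 °C + 273.15 = 310.20 K.
Wien's displacement law: λ_max = b/T = (2.898×10⁻³ m·K)/(310.20 K) = 9.342×10⁻⁶ m.
That is 9.34 μm, in the infrared range.

λ_max ≈ 9.34 μm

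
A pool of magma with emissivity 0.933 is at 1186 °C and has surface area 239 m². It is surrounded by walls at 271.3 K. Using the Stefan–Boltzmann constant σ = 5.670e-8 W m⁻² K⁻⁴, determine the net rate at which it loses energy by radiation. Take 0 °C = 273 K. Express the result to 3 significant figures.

Net loss ≈ 5.72×10⁷ W

T = 1186 °C + 273 = 1459 K.
Area A = 239 m².
Net radiated power P_net = εσA(T⁴ − T₀⁴) = 0.933×5.670×10⁻⁸×239×(1459⁴ − 271.3⁴).
T⁴ − T₀⁴ = 4.53128×10¹² − 5.41750×10⁹ = 4.52586×10¹² K⁴, so P_net = 5.72×10⁷ W.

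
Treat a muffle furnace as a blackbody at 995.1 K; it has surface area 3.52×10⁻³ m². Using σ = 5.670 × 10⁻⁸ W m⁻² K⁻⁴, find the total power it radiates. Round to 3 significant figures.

P ≈ 196 W

Area A = 3.52×10⁻³ m².
P = σAT⁴ = 5.670×10⁻⁸ × 3.52×10⁻³ × (995.1)⁴ = 196 W.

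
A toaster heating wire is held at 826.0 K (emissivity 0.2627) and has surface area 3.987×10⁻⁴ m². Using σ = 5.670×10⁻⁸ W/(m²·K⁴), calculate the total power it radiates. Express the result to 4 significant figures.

P ≈ 2.764 W

Area A = 3.987×10⁻⁴ m².
P = εσAT⁴ = 0.2627 × 5.670×10⁻⁸ × 3.987×10⁻⁴ × (826.0)⁴ = 2.764 W.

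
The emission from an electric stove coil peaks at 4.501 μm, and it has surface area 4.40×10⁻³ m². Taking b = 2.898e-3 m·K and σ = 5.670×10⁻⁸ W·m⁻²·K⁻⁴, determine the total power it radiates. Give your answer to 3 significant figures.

P ≈ 42.9 W

Wien's law: T = b/λ_max = 2.898×10⁻³/4.501×10⁻⁶ = 643.857 K.
Area A = 4.40×10⁻³ m².
Then P = σAT⁴ = 5.670×10⁻⁸×4.40×10⁻³×(643.857)⁴ = 42.9 W.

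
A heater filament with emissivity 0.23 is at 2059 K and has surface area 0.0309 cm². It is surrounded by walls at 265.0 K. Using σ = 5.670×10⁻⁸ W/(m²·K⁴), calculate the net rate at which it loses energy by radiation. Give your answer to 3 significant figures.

Net loss ≈ 0.724 W

Area A = 0.0309 cm² = 3.09×10⁻⁶ m².
Net radiated power P_net = εσA(T⁴ − T₀⁴) = 0.23×5.670×10⁻⁸×3.09×10⁻⁶×(2059⁴ − 265.0⁴).
T⁴ − T₀⁴ = 1.79732×10¹³ − 4.93155×10⁹ = 1.79683×10¹³ K⁴, so P_net = 0.724 W.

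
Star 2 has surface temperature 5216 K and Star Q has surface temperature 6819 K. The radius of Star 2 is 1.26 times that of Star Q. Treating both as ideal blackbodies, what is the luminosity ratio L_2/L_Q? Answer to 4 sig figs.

L ∝ R²T⁴, so L_2/L_Q = (R_2/R_Q)²(T_2/T_Q)⁴ = (1.26)² × (5216/6819)⁴ = 1.5876 × 0.342348 = 0.5435.

L_2/L_Q ≈ 0.5435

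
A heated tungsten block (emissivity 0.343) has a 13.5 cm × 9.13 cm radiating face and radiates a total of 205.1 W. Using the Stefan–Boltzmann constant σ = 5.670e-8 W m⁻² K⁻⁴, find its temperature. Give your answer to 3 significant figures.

Area A = 0.135 × 0.0913 = 0.0123255 m².
P = εσAT⁴ ⇒ T = (P/(εσA))^(1/4) = (205.1/(0.343×5.670×10⁻⁸×0.0123255))^(1/4) = 962 K.

T ≈ 962 K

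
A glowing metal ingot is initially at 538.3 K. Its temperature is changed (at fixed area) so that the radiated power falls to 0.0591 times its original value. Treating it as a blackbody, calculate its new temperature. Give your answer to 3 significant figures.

P ∝ T⁴, so T₂/T₁ = (P₂/P₁)^(1/4) = (0.0591)^(1/4) = 0.493057.
T₂ = 538.3 × 0.493057 = 265 K.

T₂ ≈ 265 K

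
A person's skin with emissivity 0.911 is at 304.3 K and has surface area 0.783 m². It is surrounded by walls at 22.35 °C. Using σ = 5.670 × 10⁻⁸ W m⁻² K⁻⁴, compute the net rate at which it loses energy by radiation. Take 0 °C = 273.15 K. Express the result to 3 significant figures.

Net loss ≈ 38.4 W

Surroundings: T = 22.35 °C + 273.15 = 295.50 K.
Area A = 0.783 m².
Net radiated power P_net = εσA(T⁴ − T₀⁴) = 0.911×5.670×10⁻⁸×0.783×(304.3⁴ − 295.50⁴).
T⁴ − T₀⁴ = 8.57448×10⁹ − 7.62483×10⁹ = 9.49650×10⁸ K⁴, so P_net = 38.4 W.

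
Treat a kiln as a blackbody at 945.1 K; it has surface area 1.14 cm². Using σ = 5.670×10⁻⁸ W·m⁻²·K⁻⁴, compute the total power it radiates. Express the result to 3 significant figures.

P ≈ 5.16 W

Area A = 1.14 cm² = 1.14×10⁻⁴ m².
P = σAT⁴ = 5.670×10⁻⁸ × 1.14×10⁻⁴ × (945.1)⁴ = 5.16 W.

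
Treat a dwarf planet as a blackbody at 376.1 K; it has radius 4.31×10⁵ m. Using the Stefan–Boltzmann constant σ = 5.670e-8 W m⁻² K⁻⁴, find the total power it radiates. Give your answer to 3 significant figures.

Surface area A = 4πR² = 4π(4.31×10⁵ m)² = 2.33434×10¹² m².
P = σAT⁴ = 5.670×10⁻⁸ × 2.33434×10¹² × (376.1)⁴ = 2.65×10¹⁵ W.

P ≈ 2.65×10¹⁵ W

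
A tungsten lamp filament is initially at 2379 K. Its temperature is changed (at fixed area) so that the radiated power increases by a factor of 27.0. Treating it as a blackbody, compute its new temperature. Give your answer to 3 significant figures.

T₂ ≈ 5.42×10³ K

P ∝ T⁴, so T₂/T₁ = (P₂/P₁)^(1/4) = (27.0)^(1/4) = 2.27951.
T₂ = 2379 × 2.27951 = 5.42×10³ K.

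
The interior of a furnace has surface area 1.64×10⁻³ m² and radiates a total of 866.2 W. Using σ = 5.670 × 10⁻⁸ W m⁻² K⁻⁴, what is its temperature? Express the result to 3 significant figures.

T ≈ 1.75×10³ K

Area A = 1.64×10⁻³ m².
P = σAT⁴ ⇒ T = (P/(σA))^(1/4) = (866.2/(5.670×10⁻⁸×1.64×10⁻³))^(1/4) = 1.75×10³ K.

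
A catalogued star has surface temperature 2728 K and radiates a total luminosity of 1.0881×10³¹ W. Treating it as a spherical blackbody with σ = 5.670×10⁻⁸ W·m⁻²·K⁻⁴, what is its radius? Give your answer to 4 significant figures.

L = 4πR²σT⁴ ⇒ R = √(L/(4πσT⁴)).
σT⁴ = 3.14022×10⁶ W/m², so R = √(1.0881×10³¹/(4π×3.14022×10⁶)) = 5.251×10¹¹ m.

R ≈ 5.251×10¹¹ m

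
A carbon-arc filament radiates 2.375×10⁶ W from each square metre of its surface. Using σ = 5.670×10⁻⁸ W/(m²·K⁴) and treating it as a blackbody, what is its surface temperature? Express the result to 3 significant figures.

I = σT⁴, so T = (I/σ)^(1/4) = (2.375×10⁶/(5.670×10⁻⁸))^(1/4) = 2.54×10³ K.

T ≈ 2.54×10³ K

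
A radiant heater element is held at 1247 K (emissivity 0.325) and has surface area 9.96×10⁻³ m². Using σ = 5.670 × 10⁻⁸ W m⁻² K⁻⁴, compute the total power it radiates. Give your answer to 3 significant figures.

P ≈ 444 W

Area A = 9.96×10⁻³ m².
P = εσAT⁴ = 0.325 × 5.670×10⁻⁸ × 9.96×10⁻³ × (1247)⁴ = 444 W.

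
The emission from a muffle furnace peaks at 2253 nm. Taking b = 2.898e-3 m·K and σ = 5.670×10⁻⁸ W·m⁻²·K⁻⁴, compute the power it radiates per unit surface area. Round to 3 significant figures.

I ≈ 1.55×10⁵ W/m²

Wien's law: T = b/λ_max = 2.898×10⁻³/2.253×10⁻⁶ = 1286.28 K.
Then I = σT⁴ = 5.670×10⁻⁸×(1286.28)⁴ = 1.55×10⁵ W/m².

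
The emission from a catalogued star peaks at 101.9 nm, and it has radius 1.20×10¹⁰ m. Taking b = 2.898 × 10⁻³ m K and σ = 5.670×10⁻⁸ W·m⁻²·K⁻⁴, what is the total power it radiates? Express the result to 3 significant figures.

Wien's law: T = b/λ_max = 2.898×10⁻³/1.019×10⁻⁷ = 28439.6 K.
Surface area A = 4πR² = 4π(1.20×10¹⁰ m)² = 1.80956×10²¹ m².
Then P = σAT⁴ = 5.670×10⁻⁸×1.80956×10²¹×(28439.6)⁴ = 6.71×10³¹ W.

P ≈ 6.71×10³¹ W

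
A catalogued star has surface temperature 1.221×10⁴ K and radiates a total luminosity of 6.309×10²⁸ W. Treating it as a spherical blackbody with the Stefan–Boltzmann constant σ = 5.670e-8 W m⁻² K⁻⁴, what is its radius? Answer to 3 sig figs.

R ≈ 2.00×10⁹ m

L = 4πR²σT⁴ ⇒ R = √(L/(4πσT⁴)).
σT⁴ = 1.26022×10⁹ W/m², so R = √(6.309×10²⁸/(4π×1.26022×10⁹)) = 2.00×10⁹ m.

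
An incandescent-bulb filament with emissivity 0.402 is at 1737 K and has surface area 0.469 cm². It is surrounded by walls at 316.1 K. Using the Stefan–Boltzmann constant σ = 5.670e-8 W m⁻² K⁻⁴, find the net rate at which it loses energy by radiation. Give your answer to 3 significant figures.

Net loss ≈ 9.72 W

Area A = 0.469 cm² = 4.69×10⁻⁵ m².
Net radiated power P_net = εσA(T⁴ − T₀⁴) = 0.402×5.670×10⁻⁸×4.69×10⁻⁵×(1737⁴ − 316.1⁴).
T⁴ − T₀⁴ = 9.10331×10¹² − 9.98385×10⁹ = 9.09333×10¹² K⁴, so P_net = 9.72 W.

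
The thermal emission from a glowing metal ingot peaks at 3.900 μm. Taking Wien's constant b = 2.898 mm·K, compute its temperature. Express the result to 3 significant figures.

T ≈ 743 K

Wien's law gives T = b/λ_max = (2.898×10⁻³ m·K)/(3.900×10⁻⁶ m) = 743 K.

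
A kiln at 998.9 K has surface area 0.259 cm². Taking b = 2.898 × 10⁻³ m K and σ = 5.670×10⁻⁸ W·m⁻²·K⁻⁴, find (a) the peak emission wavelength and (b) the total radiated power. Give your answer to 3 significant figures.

λ_max ≈ 2.90 μm; P ≈ 1.46 W

(a) λ_max = b/T = 2.898×10⁻³/998.9 = 2.901×10⁻⁶ m = 2.90 μm.
Area A = 0.259 cm² = 2.59×10⁻⁵ m².
(b) P = σAT⁴ = 5.670×10⁻⁸×2.59×10⁻⁵×(998.9)⁴ = 1.46 W.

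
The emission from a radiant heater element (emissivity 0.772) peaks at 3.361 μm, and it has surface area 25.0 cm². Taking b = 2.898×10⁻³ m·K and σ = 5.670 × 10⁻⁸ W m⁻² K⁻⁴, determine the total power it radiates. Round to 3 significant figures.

P ≈ 60.5 W

Wien's law: T = b/λ_max = 2.898×10⁻³/3.361×10⁻⁶ = 862.243 K.
Area A = 25.0 cm² = 2.50×10⁻³ m².
Then P = εσAT⁴ = 0.772×5.670×10⁻⁸×2.50×10⁻³×(862.243)⁴ = 60.5 W.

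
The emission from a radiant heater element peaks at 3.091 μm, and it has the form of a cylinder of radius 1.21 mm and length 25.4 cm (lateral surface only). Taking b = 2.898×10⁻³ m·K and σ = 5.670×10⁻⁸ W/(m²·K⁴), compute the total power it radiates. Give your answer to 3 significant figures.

Wien's law: T = b/λ_max = 2.898×10⁻³/3.091×10⁻⁶ = 937.561 K.
Lateral area A = 2πrL = 2π×1.21×10⁻³×0.254 = 1.93107×10⁻³ m².
Then P = σAT⁴ = 5.670×10⁻⁸×1.93107×10⁻³×(937.561)⁴ = 84.6 W.

P ≈ 84.6 W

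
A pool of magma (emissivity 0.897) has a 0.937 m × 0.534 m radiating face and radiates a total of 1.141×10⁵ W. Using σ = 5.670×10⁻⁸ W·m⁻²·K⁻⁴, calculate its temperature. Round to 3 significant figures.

T ≈ 1.46×10³ K

Area A = 0.937 × 0.534 = 0.500358 m².
P = εσAT⁴ ⇒ T = (P/(εσA))^(1/4) = (1.141×10⁵/(0.897×5.670×10⁻⁸×0.500358))^(1/4) = 1.46×10³ K.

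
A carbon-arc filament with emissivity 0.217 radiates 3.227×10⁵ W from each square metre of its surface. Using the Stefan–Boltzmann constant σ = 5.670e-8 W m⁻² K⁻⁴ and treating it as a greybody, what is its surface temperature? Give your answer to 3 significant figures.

T ≈ 2.26×10³ K

I = εσT⁴, so T = (I/εσ)^(1/4) = (3.227×10⁵/(0.217×5.670×10⁻⁸))^(1/4) = 2.26×10³ K.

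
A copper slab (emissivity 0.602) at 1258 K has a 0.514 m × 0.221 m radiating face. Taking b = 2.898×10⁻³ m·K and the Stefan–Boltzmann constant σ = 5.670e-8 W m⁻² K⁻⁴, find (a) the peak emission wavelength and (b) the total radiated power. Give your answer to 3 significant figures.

λ_max ≈ 2.30×10³ nm; P ≈ 9.71×10³ W

(a) λ_max = b/T = 2.898×10⁻³/1258 = 2.304×10⁻⁶ m = 2.30×10³ nm.
Area A = 0.514 × 0.221 = 0.113594 m².
(b) P = εσAT⁴ = 0.602×5.670×10⁻⁸×0.113594×(1258)⁴ = 9.71×10³ W.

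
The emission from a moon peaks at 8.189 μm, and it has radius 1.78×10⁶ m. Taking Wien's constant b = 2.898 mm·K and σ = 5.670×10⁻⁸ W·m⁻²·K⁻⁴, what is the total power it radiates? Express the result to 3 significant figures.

P ≈ 3.54×10¹⁶ W

Wien's law: T = b/λ_max = 2.898×10⁻³/8.189×10⁻⁶ = 353.889 K.
Surface area A = 4πR² = 4π(1.78×10⁶ m)² = 3.98153×10¹³ m².
Then P = σAT⁴ = 5.670×10⁻⁸×3.98153×10¹³×(353.889)⁴ = 3.54×10¹⁶ W.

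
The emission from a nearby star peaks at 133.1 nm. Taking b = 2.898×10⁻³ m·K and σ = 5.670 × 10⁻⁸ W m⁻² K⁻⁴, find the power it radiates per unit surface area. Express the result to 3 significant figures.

Wien's law: T = b/λ_max = 2.898×10⁻³/1.331×10⁻⁷ = 21773.1 K.
Then I = σT⁴ = 5.670×10⁻⁸×(21773.1)⁴ = 1.27×10¹⁰ W/m².

I ≈ 1.27×10¹⁰ W/m²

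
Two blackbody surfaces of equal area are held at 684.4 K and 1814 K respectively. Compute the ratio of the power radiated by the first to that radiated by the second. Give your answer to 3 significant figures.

P₁/P₂ ≈ 0.0203

With equal areas, P₁/P₂ = (T₁/T₂)⁴ = (684.4/1814)⁴ = 0.0203.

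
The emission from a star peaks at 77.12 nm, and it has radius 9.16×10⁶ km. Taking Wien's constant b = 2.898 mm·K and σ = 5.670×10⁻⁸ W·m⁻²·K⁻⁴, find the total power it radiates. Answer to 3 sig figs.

Wien's law: T = b/λ_max = 2.898×10⁻³/7.712×10⁻⁸ = 37577.8 K.
Surface area A = 4πR² = 4π(9.16×10⁹ m)² = 1.05439×10²¹ m².
Then P = σAT⁴ = 5.670×10⁻⁸×1.05439×10²¹×(37577.8)⁴ = 1.19×10³² W.

P ≈ 1.19×10³² W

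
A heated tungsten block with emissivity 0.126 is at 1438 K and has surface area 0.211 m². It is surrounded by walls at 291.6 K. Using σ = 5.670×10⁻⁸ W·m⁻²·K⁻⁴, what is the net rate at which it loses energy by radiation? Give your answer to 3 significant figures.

Area A = 0.211 m².
Net radiated power P_net = εσA(T⁴ − T₀⁴) = 0.126×5.670×10⁻⁸×0.211×(1438⁴ − 291.6⁴).
T⁴ − T₀⁴ = 4.27598×10¹² − 7.23020×10⁹ = 4.26875×10¹² K⁴, so P_net = 6.43×10³ W.

Net loss ≈ 6.43×10³ W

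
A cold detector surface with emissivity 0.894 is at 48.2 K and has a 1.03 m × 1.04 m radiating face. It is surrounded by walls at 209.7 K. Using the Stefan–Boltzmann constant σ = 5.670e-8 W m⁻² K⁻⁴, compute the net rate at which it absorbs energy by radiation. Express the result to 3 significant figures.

Area A = 1.03 × 1.04 = 1.0712 m².
Net radiated power P_net = εσA(T⁴ − T₀⁴) = 0.894×5.670×10⁻⁸×1.0712×(48.2⁴ − 209.7⁴).
T⁴ − T₀⁴ = 5.39744×10⁶ − 1.93372×10⁹ = -1.92832×10⁹ K⁴, so P_net = -105 W — negative, meaning a net gain of 105 W.

Net gain ≈ 105 W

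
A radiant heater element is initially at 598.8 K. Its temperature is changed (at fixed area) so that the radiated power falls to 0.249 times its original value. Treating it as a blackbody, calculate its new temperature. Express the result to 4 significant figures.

T₂ ≈ 423.0 K

P ∝ T⁴, so T₂/T₁ = (P₂/P₁)^(1/4) = (0.249)^(1/4) = 0.706399.
T₂ = 598.8 × 0.706399 = 423.0 K.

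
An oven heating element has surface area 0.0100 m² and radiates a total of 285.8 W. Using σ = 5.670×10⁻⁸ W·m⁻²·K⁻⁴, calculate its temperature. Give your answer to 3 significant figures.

Area A = 0.0100 m².
P = σAT⁴ ⇒ T = (P/(σA))^(1/4) = (285.8/(5.670×10⁻⁸×0.0100))^(1/4) = 843 K.

T ≈ 843 K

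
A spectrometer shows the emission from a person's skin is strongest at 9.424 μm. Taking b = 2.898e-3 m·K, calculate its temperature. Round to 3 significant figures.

T ≈ 308 K

Wien's law gives T = b/λ_max = (2.898×10⁻³ m·K)/(9.424×10⁻⁶ m) = 308 K.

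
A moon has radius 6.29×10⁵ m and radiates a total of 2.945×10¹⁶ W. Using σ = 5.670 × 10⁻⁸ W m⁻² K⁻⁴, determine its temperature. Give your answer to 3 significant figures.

Surface area A = 4πR² = 4π(6.29×10⁵ m)² = 4.97177×10¹² m².
P = σAT⁴ ⇒ T = (P/(σA))^(1/4) = (2.945×10¹⁶/(5.670×10⁻⁸×4.97177×10¹²))^(1/4) = 569 K.

T ≈ 569 K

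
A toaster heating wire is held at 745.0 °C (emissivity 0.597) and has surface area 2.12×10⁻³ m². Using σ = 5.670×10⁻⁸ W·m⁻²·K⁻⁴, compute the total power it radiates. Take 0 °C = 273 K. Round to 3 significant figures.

P ≈ 77.1 W

T = 745.0 °C + 273 = 1018.0 K.
Area A = 2.12×10⁻³ m².
P = εσAT⁴ = 0.597 × 5.670×10⁻⁸ × 2.12×10⁻³ × (1018.0)⁴ = 77.1 W.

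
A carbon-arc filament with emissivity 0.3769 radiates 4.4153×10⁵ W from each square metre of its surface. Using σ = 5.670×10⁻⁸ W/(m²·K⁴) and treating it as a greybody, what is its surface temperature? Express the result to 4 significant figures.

T ≈ 2132 K

I = εσT⁴, so T = (I/εσ)^(1/4) = (4.4153×10⁵/(0.3769×5.670×10⁻⁸))^(1/4) = 2132 K.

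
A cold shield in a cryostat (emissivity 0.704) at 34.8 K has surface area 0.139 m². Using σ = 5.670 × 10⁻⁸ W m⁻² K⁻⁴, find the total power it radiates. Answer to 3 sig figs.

Area A = 0.139 m².
P = εσAT⁴ = 0.704 × 5.670×10⁻⁸ × 0.139 × (34.8)⁴ = 8.14×10⁻³ W.

P ≈ 8.14×10⁻³ W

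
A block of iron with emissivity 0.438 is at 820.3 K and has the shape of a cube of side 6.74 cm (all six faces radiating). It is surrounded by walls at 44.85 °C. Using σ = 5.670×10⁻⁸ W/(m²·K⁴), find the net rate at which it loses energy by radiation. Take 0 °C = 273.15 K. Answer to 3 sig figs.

Net loss ≈ 300 W

Surroundings: T = 44.85 °C + 273.15 = 318.00 K.
Area A = 6s² = 6×(0.0674 m)² = 0.0272566 m².
Net radiated power P_net = εσA(T⁴ − T₀⁴) = 0.438×5.670×10⁻⁸×0.0272566×(820.3⁴ − 318.00⁴).
T⁴ − T₀⁴ = 4.52784×10¹¹ − 1.02261×10¹⁰ = 4.42558×10¹¹ K⁴, so P_net = 300 W.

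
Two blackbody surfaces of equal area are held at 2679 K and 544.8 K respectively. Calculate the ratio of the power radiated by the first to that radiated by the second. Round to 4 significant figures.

With equal areas, P₁/P₂ = (T₁/T₂)⁴ = (2679/544.8)⁴ = 584.7.

P₁/P₂ ≈ 584.7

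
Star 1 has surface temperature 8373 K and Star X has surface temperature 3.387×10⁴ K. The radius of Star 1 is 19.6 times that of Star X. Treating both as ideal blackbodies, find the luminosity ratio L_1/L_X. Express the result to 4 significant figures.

L ∝ R²T⁴, so L_1/L_X = (R_1/R_X)²(T_1/T_X)⁴ = (19.6)² × (8373/3.387×10⁴)⁴ = 384.16 × 3.73477×10⁻³ = 1.435.

L_1/L_X ≈ 1.435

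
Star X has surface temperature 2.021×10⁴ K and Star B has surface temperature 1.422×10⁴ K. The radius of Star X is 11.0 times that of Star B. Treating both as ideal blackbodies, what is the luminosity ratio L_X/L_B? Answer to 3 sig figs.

L ∝ R²T⁴, so L_X/L_B = (R_X/R_B)²(T_X/T_B)⁴ = (11.0)² × (2.021×10⁴/1.422×10⁴)⁴ = 121 × 4.08006 = 494.

L_X/L_B ≈ 494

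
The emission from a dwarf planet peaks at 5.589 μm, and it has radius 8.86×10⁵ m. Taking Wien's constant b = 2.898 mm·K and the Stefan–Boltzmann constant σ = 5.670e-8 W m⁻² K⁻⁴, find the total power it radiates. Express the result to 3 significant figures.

P ≈ 4.04×10¹⁶ W

Wien's law: T = b/λ_max = 2.898×10⁻³/5.589×10⁻⁶ = 518.519 K.
Surface area A = 4πR² = 4π(8.86×10⁵ m)² = 9.86455×10¹² m².
Then P = σAT⁴ = 5.670×10⁻⁸×9.86455×10¹²×(518.519)⁴ = 4.04×10¹⁶ W.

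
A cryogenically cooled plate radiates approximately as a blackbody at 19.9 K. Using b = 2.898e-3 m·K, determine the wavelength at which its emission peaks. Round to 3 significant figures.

λ_max ≈ 1.46×10⁻⁴ m

Wien's displacement law: λ_max = b/T = (2.898×10⁻³ m·K)/(19.9 K) = 1.456×10⁻⁴ m.
That is 1.46×10⁻⁴ m, in the infrared range.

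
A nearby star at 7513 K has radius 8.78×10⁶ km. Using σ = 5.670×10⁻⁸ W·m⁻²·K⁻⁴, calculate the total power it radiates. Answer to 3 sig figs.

Surface area A = 4πR² = 4π(8.78×10⁹ m)² = 9.68721×10²⁰ m².
P = σAT⁴ = 5.670×10⁻⁸ × 9.68721×10²⁰ × (7513)⁴ = 1.75×10²⁹ W.

P ≈ 1.75×10²⁹ W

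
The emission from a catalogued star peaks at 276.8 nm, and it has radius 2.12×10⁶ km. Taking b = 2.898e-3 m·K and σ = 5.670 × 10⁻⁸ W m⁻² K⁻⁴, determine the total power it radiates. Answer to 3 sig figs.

P ≈ 3.85×10²⁸ W

Wien's law: T = b/λ_max = 2.898×10⁻³/2.768×10⁻⁷ = 10469.7 K.
Surface area A = 4πR² = 4π(2.12×10⁹ m)² = 5.64783×10¹⁹ m².
Then P = σAT⁴ = 5.670×10⁻⁸×5.64783×10¹⁹×(10469.7)⁴ = 3.85×10²⁸ W.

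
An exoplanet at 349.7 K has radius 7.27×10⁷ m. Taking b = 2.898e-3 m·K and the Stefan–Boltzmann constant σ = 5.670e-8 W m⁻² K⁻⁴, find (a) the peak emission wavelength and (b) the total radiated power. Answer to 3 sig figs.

(a) λ_max = b/T = 2.898×10⁻³/349.7 = 8.287×10⁻⁶ m = 8.29 μm.
Surface area A = 4πR² = 4π(7.27×10⁷ m)² = 6.64169×10¹⁶ m².
(b) P = σAT⁴ = 5.670×10⁻⁸×6.64169×10¹⁶×(349.7)⁴ = 5.63×10¹⁹ W.

λ_max ≈ 8.29 μm; P ≈ 5.63×10¹⁹ W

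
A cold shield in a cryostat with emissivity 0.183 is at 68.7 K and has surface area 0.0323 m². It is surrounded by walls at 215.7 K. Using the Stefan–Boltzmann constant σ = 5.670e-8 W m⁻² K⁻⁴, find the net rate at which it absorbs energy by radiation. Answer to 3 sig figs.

Area A = 0.0323 m².
Net radiated power P_net = εσA(T⁴ − T₀⁴) = 0.183×5.670×10⁻⁸×0.0323×(68.7⁴ − 215.7⁴).
T⁴ − T₀⁴ = 2.22755×10⁷ − 2.16471×10⁹ = -2.14243×10⁹ K⁴, so P_net = -0.718 W — negative, meaning a net gain of 0.718 W.

Net gain ≈ 0.718 W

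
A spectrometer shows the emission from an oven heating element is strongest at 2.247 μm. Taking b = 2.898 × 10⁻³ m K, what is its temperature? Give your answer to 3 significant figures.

Wien's law gives T = b/λ_max = (2.898×10⁻³ m·K)/(2.247×10⁻⁶ m) = 1.29×10³ K.

T ≈ 1.29×10³ K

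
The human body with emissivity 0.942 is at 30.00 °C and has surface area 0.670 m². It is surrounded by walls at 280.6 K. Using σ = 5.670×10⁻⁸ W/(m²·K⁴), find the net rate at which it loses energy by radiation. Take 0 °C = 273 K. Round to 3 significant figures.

T = 30.00 °C + 273 = 303.00 K.
Area A = 0.670 m².
Net radiated power P_net = εσA(T⁴ − T₀⁴) = 0.942×5.670×10⁻⁸×0.670×(303.00⁴ − 280.6⁴).
T⁴ − T₀⁴ = 8.42889×10⁹ − 6.19941×10⁹ = 2.22948×10⁹ K⁴, so P_net = 79.8 W.

Net loss ≈ 79.8 W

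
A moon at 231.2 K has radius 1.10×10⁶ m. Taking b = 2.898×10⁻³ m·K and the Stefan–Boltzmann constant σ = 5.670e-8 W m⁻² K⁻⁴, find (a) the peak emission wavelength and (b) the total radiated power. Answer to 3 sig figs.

λ_max ≈ 12.5 μm; P ≈ 2.46×10¹⁵ W

(a) λ_max = b/T = 2.898×10⁻³/231.2 = 1.253×10⁻⁵ m = 12.5 μm.
Surface area A = 4πR² = 4π(1.10×10⁶ m)² = 1.52053×10¹³ m².
(b) P = σAT⁴ = 5.670×10⁻⁸×1.52053×10¹³×(231.2)⁴ = 2.46×10¹⁵ W.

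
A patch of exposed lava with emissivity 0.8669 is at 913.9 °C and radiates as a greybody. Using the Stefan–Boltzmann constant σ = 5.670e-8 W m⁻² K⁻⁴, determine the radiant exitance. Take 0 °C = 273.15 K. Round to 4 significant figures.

T = 913.9 °C + 273.15 = 1187.05 K.
Stefan–Boltzmann: I = εσT⁴ = 0.8669 × 5.670×10⁻⁸ × (1187.05)⁴ = 9.760×10⁴ W/m².

I ≈ 9.760×10⁴ W/m²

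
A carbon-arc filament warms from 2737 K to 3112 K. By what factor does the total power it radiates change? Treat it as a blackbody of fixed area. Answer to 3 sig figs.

P₂/P₁ ≈ 1.67

P ∝ T⁴, so P₂/P₁ = (T₂/T₁)⁴ = (3112/2737)⁴ = (1.13701)⁴ = 1.67.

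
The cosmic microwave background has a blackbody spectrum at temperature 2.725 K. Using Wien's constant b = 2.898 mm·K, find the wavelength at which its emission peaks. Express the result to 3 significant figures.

λ_max ≈ 1.06 mm

Wien's displacement law: λ_max = b/T = (2.898×10⁻³ m·K)/(2.725 K) = 1.063×10⁻³ m.
That is 1.06 mm, in the microwave range.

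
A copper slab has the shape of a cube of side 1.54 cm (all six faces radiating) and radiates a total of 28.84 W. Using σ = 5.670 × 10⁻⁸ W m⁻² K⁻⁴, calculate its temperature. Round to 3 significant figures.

T ≈ 773 K

Area A = 6s² = 6×(0.0154 m)² = 1.42296×10⁻³ m².
P = σAT⁴ ⇒ T = (P/(σA))^(1/4) = (28.84/(5.670×10⁻⁸×1.42296×10⁻³))^(1/4) = 773 K.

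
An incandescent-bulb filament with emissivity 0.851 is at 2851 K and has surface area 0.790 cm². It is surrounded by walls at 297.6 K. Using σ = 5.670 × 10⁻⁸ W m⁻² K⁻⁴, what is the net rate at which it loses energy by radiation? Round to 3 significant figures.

Net loss ≈ 252 W

Area A = 0.790 cm² = 7.90×10⁻⁵ m².
Net radiated power P_net = εσA(T⁴ − T₀⁴) = 0.851×5.670×10⁻⁸×7.90×10⁻⁵×(2851⁴ − 297.6⁴).
T⁴ − T₀⁴ = 6.60677×10¹³ − 7.84389×10⁹ = 6.60599×10¹³ K⁴, so P_net = 252 W.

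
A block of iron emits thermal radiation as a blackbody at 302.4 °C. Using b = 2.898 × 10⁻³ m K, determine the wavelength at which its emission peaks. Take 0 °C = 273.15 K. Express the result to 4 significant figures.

T = 302.4 °C + 273.15 = 575.55 K.
Wien's displacement law: λ_max = b/T = (2.898×10⁻³ m·K)/(575.55 K) = 5.0352×10⁻⁶ m.
That is 5.035 μm, in the infrared range.

λ_max ≈ 5.035 μm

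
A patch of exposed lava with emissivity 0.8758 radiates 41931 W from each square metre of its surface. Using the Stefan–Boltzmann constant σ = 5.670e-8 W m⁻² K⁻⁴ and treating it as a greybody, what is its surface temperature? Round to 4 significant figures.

I = εσT⁴, so T = (I/εσ)^(1/4) = (41931/(0.8758×5.670×10⁻⁸))^(1/4) = 958.6 K.

T ≈ 958.6 K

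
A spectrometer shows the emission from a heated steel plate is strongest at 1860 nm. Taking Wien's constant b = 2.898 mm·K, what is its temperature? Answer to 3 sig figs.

T ≈ 1.56×10³ K

Wien's law gives T = b/λ_max = (2.898×10⁻³ m·K)/(1.860×10⁻⁶ m) = 1.56×10³ K.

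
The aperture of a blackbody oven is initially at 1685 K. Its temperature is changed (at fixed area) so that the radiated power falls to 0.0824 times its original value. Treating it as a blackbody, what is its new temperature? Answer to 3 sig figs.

T₂ ≈ 903 K

P ∝ T⁴, so T₂/T₁ = (P₂/P₁)^(1/4) = (0.0824)^(1/4) = 0.535774.
T₂ = 1685 × 0.535774 = 903 K.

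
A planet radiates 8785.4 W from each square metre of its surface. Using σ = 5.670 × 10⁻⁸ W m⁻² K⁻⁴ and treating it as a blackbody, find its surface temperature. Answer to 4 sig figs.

I = σT⁴, so T = (I/σ)^(1/4) = (8785.4/(5.670×10⁻⁸))^(1/4) = 627.4 K.

T ≈ 627.4 K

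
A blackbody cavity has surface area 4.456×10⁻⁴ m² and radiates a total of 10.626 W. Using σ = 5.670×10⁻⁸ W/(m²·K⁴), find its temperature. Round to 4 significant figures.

Area A = 4.456×10⁻⁴ m².
P = σAT⁴ ⇒ T = (P/(σA))^(1/4) = (10.626/(5.670×10⁻⁸×4.456×10⁻⁴))^(1/4) = 805.3 K.

T ≈ 805.3 K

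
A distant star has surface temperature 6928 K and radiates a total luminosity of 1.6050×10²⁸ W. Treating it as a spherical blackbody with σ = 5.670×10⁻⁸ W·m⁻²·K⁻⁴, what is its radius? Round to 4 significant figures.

R ≈ 3.127×10⁹ m

L = 4πR²σT⁴ ⇒ R = √(L/(4πσT⁴)).
σT⁴ = 1.30621×10⁸ W/m², so R = √(1.6050×10²⁸/(4π×1.30621×10⁸)) = 3.127×10⁹ m.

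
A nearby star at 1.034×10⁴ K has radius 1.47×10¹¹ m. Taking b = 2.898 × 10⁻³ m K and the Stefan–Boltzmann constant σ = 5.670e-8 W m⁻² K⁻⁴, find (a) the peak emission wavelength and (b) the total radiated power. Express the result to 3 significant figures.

λ_max ≈ 280 nm; P ≈ 1.76×10³² W

(a) λ_max = b/T = 2.898×10⁻³/1.034×10⁴ = 2.803×10⁻⁷ m = 280 nm.
Surface area A = 4πR² = 4π(1.47×10¹¹ m)² = 2.71547×10²³ m².
(b) P = σAT⁴ = 5.670×10⁻⁸×2.71547×10²³×(1.034×10⁴)⁴ = 1.76×10³² W.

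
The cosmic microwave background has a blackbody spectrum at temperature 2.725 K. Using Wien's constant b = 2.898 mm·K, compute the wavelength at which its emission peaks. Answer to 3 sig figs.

Wien's displacement law: λ_max = b/T = (2.898×10⁻³ m·K)/(2.725 K) = 1.063×10⁻³ m.
That is 1.06×10⁻³ m, in the microwave range.

λ_max ≈ 1.06×10⁻³ m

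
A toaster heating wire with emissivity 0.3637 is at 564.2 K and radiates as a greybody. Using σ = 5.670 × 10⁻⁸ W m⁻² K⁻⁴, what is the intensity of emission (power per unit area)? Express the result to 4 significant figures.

I ≈ 2090 W/m²

Stefan–Boltzmann: I = εσT⁴ = 0.3637 × 5.670×10⁻⁸ × (564.2)⁴ = 2090 W/m².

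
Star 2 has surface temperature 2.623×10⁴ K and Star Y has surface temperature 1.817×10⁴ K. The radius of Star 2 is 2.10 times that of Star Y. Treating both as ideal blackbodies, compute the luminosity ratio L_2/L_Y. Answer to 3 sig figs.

L ∝ R²T⁴, so L_2/L_Y = (R_2/R_Y)²(T_2/T_Y)⁴ = (2.10)² × (2.623×10⁴/1.817×10⁴)⁴ = 4.41 × 4.34284 = 19.2.

L_2/L_Y ≈ 19.2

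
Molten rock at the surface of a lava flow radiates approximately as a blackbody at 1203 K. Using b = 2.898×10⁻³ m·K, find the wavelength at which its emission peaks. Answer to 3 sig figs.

Wien's displacement law: λ_max = b/T = (2.898×10⁻³ m·K)/(1203 K) = 2.409×10⁻⁶ m.
That is 2.41×10³ nm, in the infrared range.

λ_max ≈ 2.41×10³ nm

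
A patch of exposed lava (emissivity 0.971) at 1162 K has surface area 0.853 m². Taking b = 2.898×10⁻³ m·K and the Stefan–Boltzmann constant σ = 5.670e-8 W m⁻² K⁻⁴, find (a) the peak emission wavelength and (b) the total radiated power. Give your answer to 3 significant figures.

(a) λ_max = b/T = 2.898×10⁻³/1162 = 2.494×10⁻⁶ m = 2.49 μm.
Area A = 0.853 m².
(b) P = εσAT⁴ = 0.971×5.670×10⁻⁸×0.853×(1162)⁴ = 8.56×10⁴ W.

λ_max ≈ 2.49 μm; P ≈ 8.56×10⁴ W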